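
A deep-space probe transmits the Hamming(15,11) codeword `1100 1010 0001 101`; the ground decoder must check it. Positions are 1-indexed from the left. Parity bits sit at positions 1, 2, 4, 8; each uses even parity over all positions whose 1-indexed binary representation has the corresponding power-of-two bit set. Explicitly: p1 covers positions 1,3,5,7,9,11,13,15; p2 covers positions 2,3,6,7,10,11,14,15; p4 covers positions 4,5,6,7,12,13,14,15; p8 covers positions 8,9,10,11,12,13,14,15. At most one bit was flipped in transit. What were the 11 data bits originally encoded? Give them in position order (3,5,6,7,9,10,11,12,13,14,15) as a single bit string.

s1: b1⊕b3⊕b5⊕b7⊕b9⊕b11⊕b13⊕b15 = 1⊕0⊕1⊕1⊕0⊕0⊕1⊕1 = 1
s2: b2⊕b3⊕b6⊕b7⊕b10⊕b11⊕b14⊕b15 = 1⊕0⊕0⊕1⊕0⊕0⊕0⊕1 = 1
s4: b4⊕b5⊕b6⊕b7⊕b12⊕b13⊕b14⊕b15 = 0⊕1⊕0⊕1⊕1⊕1⊕0⊕1 = 1
s8: b8⊕b9⊕b10⊕b11⊕b12⊕b13⊕b14⊕b15 = 0⊕0⊕0⊕0⊕1⊕1⊕0⊕1 = 1
Syndrome (s8...s1) = 1111 → position 15.
Flip bit 15: corrected codeword = 110010100001100
Data bits at positions 3,5,6,7,9,10,11,12,13,14,15: 01010001100

01010001100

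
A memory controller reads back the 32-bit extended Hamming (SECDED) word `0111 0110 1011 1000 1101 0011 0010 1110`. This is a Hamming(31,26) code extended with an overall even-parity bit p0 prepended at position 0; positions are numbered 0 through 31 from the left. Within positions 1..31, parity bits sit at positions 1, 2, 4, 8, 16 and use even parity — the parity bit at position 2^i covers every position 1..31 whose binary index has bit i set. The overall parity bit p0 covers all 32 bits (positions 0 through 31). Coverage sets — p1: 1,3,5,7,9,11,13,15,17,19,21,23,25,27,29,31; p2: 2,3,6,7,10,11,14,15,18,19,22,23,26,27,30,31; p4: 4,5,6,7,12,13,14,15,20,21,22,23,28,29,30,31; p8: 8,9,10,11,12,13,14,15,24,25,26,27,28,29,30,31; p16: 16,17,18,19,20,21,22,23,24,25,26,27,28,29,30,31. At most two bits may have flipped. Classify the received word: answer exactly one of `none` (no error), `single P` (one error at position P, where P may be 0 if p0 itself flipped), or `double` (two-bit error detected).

s1: b1⊕b3⊕b5⊕b7⊕b9⊕b11⊕b13⊕b15⊕b17⊕b19⊕b21⊕b23⊕b25⊕b27⊕b29⊕b31 = 1⊕1⊕1⊕0⊕0⊕1⊕0⊕0⊕1⊕1⊕0⊕1⊕0⊕0⊕1⊕0 = 0
s2: b2⊕b3⊕b6⊕b7⊕b10⊕b11⊕b14⊕b15⊕b18⊕b19⊕b22⊕b23⊕b26⊕b27⊕b30⊕b31 = 1⊕1⊕1⊕0⊕1⊕1⊕0⊕0⊕0⊕1⊕1⊕1⊕1⊕0⊕1⊕0 = 0
s4: b4⊕b5⊕b6⊕b7⊕b12⊕b13⊕b14⊕b15⊕b20⊕b21⊕b22⊕b23⊕b28⊕b29⊕b30⊕b31 = 0⊕1⊕1⊕0⊕1⊕0⊕0⊕0⊕0⊕0⊕1⊕1⊕1⊕1⊕1⊕0 = 0
s8: b8⊕b9⊕b10⊕b11⊕b12⊕b13⊕b14⊕b15⊕b24⊕b25⊕b26⊕b27⊕b28⊕b29⊕b30⊕b31 = 1⊕0⊕1⊕1⊕1⊕0⊕0⊕0⊕0⊕0⊕1⊕0⊕1⊕1⊕1⊕0 = 0
s16: b16⊕b17⊕b18⊕b19⊕b20⊕b21⊕b22⊕b23⊕b24⊕b25⊕b26⊕b27⊕b28⊕b29⊕b30⊕b31 = 1⊕1⊕0⊕1⊕0⊕0⊕1⊕1⊕0⊕0⊕1⊕0⊕1⊕1⊕1⊕0 = 1
Syndrome (s16...s1) = 10000 → position 16.
Overall parity (XOR of all 32 bits, including p0): 0⊕1⊕1⊕1⊕0⊕1⊕1⊕0⊕1⊕0⊕1⊕1⊕1⊕0⊕0⊕0⊕1⊕1⊕0⊕1⊕0⊕0⊕1⊕1⊕0⊕0⊕1⊕0⊕1⊕1⊕1⊕0 = 0
Overall=0, syndrome position=16 → double-bit error detected (uncorrectable).

double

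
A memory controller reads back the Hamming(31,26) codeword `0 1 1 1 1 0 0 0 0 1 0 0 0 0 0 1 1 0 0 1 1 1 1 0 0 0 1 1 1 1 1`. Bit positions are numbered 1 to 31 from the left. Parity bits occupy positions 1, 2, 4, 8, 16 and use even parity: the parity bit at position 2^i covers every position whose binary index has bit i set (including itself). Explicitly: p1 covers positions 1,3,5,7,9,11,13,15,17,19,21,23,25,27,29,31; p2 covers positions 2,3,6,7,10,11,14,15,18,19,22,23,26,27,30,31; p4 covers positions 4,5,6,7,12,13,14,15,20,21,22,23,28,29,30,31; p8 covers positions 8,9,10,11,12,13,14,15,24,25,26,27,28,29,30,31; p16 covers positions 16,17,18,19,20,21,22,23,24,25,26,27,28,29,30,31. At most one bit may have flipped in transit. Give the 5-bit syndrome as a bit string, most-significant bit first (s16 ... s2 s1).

10000

s1: b1⊕b3⊕b5⊕b7⊕b9⊕b11⊕b13⊕b15⊕b17⊕b19⊕b21⊕b23⊕b25⊕b27⊕b29⊕b31 = 0⊕1⊕1⊕0⊕0⊕0⊕0⊕0⊕1⊕0⊕1⊕1⊕0⊕1⊕1⊕1 = 0
s2: b2⊕b3⊕b6⊕b7⊕b10⊕b11⊕b14⊕b15⊕b18⊕b19⊕b22⊕b23⊕b26⊕b27⊕b30⊕b31 = 1⊕1⊕0⊕0⊕1⊕0⊕0⊕0⊕0⊕0⊕1⊕1⊕0⊕1⊕1⊕1 = 0
s4: b4⊕b5⊕b6⊕b7⊕b12⊕b13⊕b14⊕b15⊕b20⊕b21⊕b22⊕b23⊕b28⊕b29⊕b30⊕b31 = 1⊕1⊕0⊕0⊕0⊕0⊕0⊕0⊕1⊕1⊕1⊕1⊕1⊕1⊕1⊕1 = 0
s8: b8⊕b9⊕b10⊕b11⊕b12⊕b13⊕b14⊕b15⊕b24⊕b25⊕b26⊕b27⊕b28⊕b29⊕b30⊕b31 = 0⊕0⊕1⊕0⊕0⊕0⊕0⊕0⊕0⊕0⊕0⊕1⊕1⊕1⊕1⊕1 = 0
s16: b16⊕b17⊕b18⊕b19⊕b20⊕b21⊕b22⊕b23⊕b24⊕b25⊕b26⊕b27⊕b28⊕b29⊕b30⊕b31 = 1⊕1⊕0⊕0⊕1⊕1⊕1⊕1⊕0⊕0⊕0⊕1⊕1⊕1⊕1⊕1 = 1
Syndrome (s16...s1) = 10000 → position 16.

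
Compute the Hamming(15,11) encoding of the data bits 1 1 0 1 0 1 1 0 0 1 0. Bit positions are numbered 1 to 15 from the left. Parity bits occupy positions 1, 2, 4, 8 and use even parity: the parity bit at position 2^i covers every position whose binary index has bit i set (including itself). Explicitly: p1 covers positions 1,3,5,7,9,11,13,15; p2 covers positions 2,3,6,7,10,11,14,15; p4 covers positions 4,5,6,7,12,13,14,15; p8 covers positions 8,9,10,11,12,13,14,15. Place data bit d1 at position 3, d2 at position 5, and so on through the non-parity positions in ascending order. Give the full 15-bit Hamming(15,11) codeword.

Place data bits at non-power-of-two positions: b3=1, b5=1, b6=0, b7=1, b9=0, b10=1, b11=1, b12=0, b13=0, b14=1, b15=0.
p1 = XOR of data positions {3,5,7,9,11,13,15} = 1⊕1⊕1⊕0⊕1⊕0⊕0 = 0
p2 = XOR of data positions {3,6,7,10,11,14,15} = 1⊕0⊕1⊕1⊕1⊕1⊕0 = 1
p4 = XOR of data positions {5,6,7,12,13,14,15} = 1⊕0⊕1⊕0⊕0⊕1⊕0 = 1
p8 = XOR of data positions {9,10,11,12,13,14,15} = 0⊕1⊕1⊕0⊕0⊕1⊕0 = 1
Codeword b1..b15 = 011110110110010

011110110110010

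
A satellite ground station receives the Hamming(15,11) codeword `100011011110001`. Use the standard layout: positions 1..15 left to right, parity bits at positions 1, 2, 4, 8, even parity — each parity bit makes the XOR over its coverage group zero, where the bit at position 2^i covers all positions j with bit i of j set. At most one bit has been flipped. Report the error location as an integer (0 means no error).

s1: b1⊕b3⊕b5⊕b7⊕b9⊕b11⊕b13⊕b15 = 1⊕0⊕1⊕0⊕1⊕1⊕0⊕1 = 1
s2: b2⊕b3⊕b6⊕b7⊕b10⊕b11⊕b14⊕b15 = 0⊕0⊕1⊕0⊕1⊕1⊕0⊕1 = 0
s4: b4⊕b5⊕b6⊕b7⊕b12⊕b13⊕b14⊕b15 = 0⊕1⊕1⊕0⊕0⊕0⊕0⊕1 = 1
s8: b8⊕b9⊕b10⊕b11⊕b12⊕b13⊕b14⊕b15 = 1⊕1⊕1⊕1⊕0⊕0⊕0⊕1 = 1
Syndrome (s8...s1) = 1101 → position 13.

13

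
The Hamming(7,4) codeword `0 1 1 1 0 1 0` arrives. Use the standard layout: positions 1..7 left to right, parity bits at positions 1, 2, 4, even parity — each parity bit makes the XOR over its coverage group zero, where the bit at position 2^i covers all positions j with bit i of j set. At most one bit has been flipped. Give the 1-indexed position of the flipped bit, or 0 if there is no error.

3

s1: b1⊕b3⊕b5⊕b7 = 0⊕1⊕0⊕0 = 1
s2: b2⊕b3⊕b6⊕b7 = 1⊕1⊕1⊕0 = 1
s4: b4⊕b5⊕b6⊕b7 = 1⊕0⊕1⊕0 = 0
Syndrome (s4...s1) = 011 → position 3.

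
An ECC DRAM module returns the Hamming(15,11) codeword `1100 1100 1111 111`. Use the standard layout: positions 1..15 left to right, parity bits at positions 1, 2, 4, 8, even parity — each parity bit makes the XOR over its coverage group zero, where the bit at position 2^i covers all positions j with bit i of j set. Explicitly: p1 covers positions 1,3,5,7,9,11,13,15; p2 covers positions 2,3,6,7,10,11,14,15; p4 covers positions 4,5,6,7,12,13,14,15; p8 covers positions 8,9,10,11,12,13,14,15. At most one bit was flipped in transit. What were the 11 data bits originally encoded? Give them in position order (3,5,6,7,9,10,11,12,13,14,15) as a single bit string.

01101111111

s1: b1⊕b3⊕b5⊕b7⊕b9⊕b11⊕b13⊕b15 = 1⊕0⊕1⊕0⊕1⊕1⊕1⊕1 = 0
s2: b2⊕b3⊕b6⊕b7⊕b10⊕b11⊕b14⊕b15 = 1⊕0⊕1⊕0⊕1⊕1⊕1⊕1 = 0
s4: b4⊕b5⊕b6⊕b7⊕b12⊕b13⊕b14⊕b15 = 0⊕1⊕1⊕0⊕1⊕1⊕1⊕1 = 0
s8: b8⊕b9⊕b10⊕b11⊕b12⊕b13⊕b14⊕b15 = 0⊕1⊕1⊕1⊕1⊕1⊕1⊕1 = 1
Syndrome (s8...s1) = 1000 → position 8.
Flip bit 8: corrected codeword = 110011011111111
Data bits at positions 3,5,6,7,9,10,11,12,13,14,15: 01101111111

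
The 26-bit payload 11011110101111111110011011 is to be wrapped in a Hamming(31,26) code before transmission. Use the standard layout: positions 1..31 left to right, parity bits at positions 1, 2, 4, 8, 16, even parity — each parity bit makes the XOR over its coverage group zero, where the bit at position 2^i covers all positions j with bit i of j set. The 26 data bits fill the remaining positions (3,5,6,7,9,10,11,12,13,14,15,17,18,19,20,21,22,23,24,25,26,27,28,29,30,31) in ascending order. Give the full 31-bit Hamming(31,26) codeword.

1011101011101010111111110011011

Place data bits at non-power-of-two positions: b3=1, b5=1, b6=0, b7=1, b9=1, b10=1, b11=1, b12=0, b13=1, b14=0, b15=1, b17=1, b18=1, b19=1, b20=1, b21=1, b22=1, b23=1, b24=1, b25=0, b26=0, b27=1, b28=1, b29=0, b30=1, b31=1.
p1 = XOR of data positions {3,5,7,9,11,13,15,17,19,21,23,25,27,29,31} = 1⊕1⊕1⊕1⊕1⊕1⊕1⊕1⊕1⊕1⊕1⊕0⊕1⊕0⊕1 = 1
p2 = XOR of data positions {3,6,7,10,11,14,15,18,19,22,23,26,27,30,31} = 1⊕0⊕1⊕1⊕1⊕0⊕1⊕1⊕1⊕1⊕1⊕0⊕1⊕1⊕1 = 0
p4 = XOR of data positions {5,6,7,12,13,14,15,20,21,22,23,28,29,30,31} = 1⊕0⊕1⊕0⊕1⊕0⊕1⊕1⊕1⊕1⊕1⊕1⊕0⊕1⊕1 = 1
p8 = XOR of data positions {9,10,11,12,13,14,15,24,25,26,27,28,29,30,31} = 1⊕1⊕1⊕0⊕1⊕0⊕1⊕1⊕0⊕0⊕1⊕1⊕0⊕1⊕1 = 0
p16 = XOR of data positions {17,18,19,20,21,22,23,24,25,26,27,28,29,30,31} = 1⊕1⊕1⊕1⊕1⊕1⊕1⊕1⊕0⊕0⊕1⊕1⊕0⊕1⊕1 = 0
Codeword b1..b31 = 1011101011101010111111110011011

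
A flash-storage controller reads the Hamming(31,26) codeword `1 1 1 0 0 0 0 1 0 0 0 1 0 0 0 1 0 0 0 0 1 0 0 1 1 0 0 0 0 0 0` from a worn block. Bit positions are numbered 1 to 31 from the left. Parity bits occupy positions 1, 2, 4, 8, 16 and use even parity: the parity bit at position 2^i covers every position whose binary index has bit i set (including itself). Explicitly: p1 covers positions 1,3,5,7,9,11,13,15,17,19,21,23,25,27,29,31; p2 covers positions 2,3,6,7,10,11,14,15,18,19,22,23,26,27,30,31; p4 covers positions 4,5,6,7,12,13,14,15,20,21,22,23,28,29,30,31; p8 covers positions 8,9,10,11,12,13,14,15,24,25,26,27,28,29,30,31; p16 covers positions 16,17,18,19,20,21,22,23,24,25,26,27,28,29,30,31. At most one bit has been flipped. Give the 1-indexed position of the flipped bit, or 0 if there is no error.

s1: b1⊕b3⊕b5⊕b7⊕b9⊕b11⊕b13⊕b15⊕b17⊕b19⊕b21⊕b23⊕b25⊕b27⊕b29⊕b31 = 1⊕1⊕0⊕0⊕0⊕0⊕0⊕0⊕0⊕0⊕1⊕0⊕1⊕0⊕0⊕0 = 0
s2: b2⊕b3⊕b6⊕b7⊕b10⊕b11⊕b14⊕b15⊕b18⊕b19⊕b22⊕b23⊕b26⊕b27⊕b30⊕b31 = 1⊕1⊕0⊕0⊕0⊕0⊕0⊕0⊕0⊕0⊕0⊕0⊕0⊕0⊕0⊕0 = 0
s4: b4⊕b5⊕b6⊕b7⊕b12⊕b13⊕b14⊕b15⊕b20⊕b21⊕b22⊕b23⊕b28⊕b29⊕b30⊕b31 = 0⊕0⊕0⊕0⊕1⊕0⊕0⊕0⊕0⊕1⊕0⊕0⊕0⊕0⊕0⊕0 = 0
s8: b8⊕b9⊕b10⊕b11⊕b12⊕b13⊕b14⊕b15⊕b24⊕b25⊕b26⊕b27⊕b28⊕b29⊕b30⊕b31 = 1⊕0⊕0⊕0⊕1⊕0⊕0⊕0⊕1⊕1⊕0⊕0⊕0⊕0⊕0⊕0 = 0
s16: b16⊕b17⊕b18⊕b19⊕b20⊕b21⊕b22⊕b23⊕b24⊕b25⊕b26⊕b27⊕b28⊕b29⊕b30⊕b31 = 1⊕0⊕0⊕0⊕0⊕1⊕0⊕0⊕1⊕1⊕0⊕0⊕0⊕0⊕0⊕0 = 0
Syndrome (s16...s1) = 00000 → position 0 (no error).

0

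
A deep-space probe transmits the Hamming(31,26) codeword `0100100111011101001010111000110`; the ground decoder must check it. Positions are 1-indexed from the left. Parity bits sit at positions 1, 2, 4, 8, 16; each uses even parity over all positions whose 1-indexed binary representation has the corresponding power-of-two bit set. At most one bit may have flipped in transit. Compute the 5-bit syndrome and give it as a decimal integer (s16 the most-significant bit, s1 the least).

s1: b1⊕b3⊕b5⊕b7⊕b9⊕b11⊕b13⊕b15⊕b17⊕b19⊕b21⊕b23⊕b25⊕b27⊕b29⊕b31 = 0⊕0⊕1⊕0⊕1⊕0⊕1⊕0⊕0⊕1⊕1⊕1⊕1⊕0⊕1⊕0 = 0
s2: b2⊕b3⊕b6⊕b7⊕b10⊕b11⊕b14⊕b15⊕b18⊕b19⊕b22⊕b23⊕b26⊕b27⊕b30⊕b31 = 1⊕0⊕0⊕0⊕1⊕0⊕1⊕0⊕0⊕1⊕0⊕1⊕0⊕0⊕1⊕0 = 0
s4: b4⊕b5⊕b6⊕b7⊕b12⊕b13⊕b14⊕b15⊕b20⊕b21⊕b22⊕b23⊕b28⊕b29⊕b30⊕b31 = 0⊕1⊕0⊕0⊕1⊕1⊕1⊕0⊕0⊕1⊕0⊕1⊕0⊕1⊕1⊕0 = 0
s8: b8⊕b9⊕b10⊕b11⊕b12⊕b13⊕b14⊕b15⊕b24⊕b25⊕b26⊕b27⊕b28⊕b29⊕b30⊕b31 = 1⊕1⊕1⊕0⊕1⊕1⊕1⊕0⊕1⊕1⊕0⊕0⊕0⊕1⊕1⊕0 = 0
s16: b16⊕b17⊕b18⊕b19⊕b20⊕b21⊕b22⊕b23⊕b24⊕b25⊕b26⊕b27⊕b28⊕b29⊕b30⊕b31 = 1⊕0⊕0⊕1⊕0⊕1⊕0⊕1⊕1⊕1⊕0⊕0⊕0⊕1⊕1⊕0 = 0
Syndrome (s16...s1) = 00000 → position 0 (no error).

0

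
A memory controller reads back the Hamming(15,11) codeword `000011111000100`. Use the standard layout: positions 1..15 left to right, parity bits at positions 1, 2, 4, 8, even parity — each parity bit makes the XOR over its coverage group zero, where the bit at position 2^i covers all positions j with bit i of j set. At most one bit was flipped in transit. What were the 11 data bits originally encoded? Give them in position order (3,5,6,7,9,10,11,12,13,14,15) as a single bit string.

01111000100

s1: b1⊕b3⊕b5⊕b7⊕b9⊕b11⊕b13⊕b15 = 0⊕0⊕1⊕1⊕1⊕0⊕1⊕0 = 0
s2: b2⊕b3⊕b6⊕b7⊕b10⊕b11⊕b14⊕b15 = 0⊕0⊕1⊕1⊕0⊕0⊕0⊕0 = 0
s4: b4⊕b5⊕b6⊕b7⊕b12⊕b13⊕b14⊕b15 = 0⊕1⊕1⊕1⊕0⊕1⊕0⊕0 = 0
s8: b8⊕b9⊕b10⊕b11⊕b12⊕b13⊕b14⊕b15 = 1⊕1⊕0⊕0⊕0⊕1⊕0⊕0 = 1
Syndrome (s8...s1) = 1000 → position 8.
Flip bit 8: corrected codeword = 000011101000100
Data bits at positions 3,5,6,7,9,10,11,12,13,14,15: 01111000100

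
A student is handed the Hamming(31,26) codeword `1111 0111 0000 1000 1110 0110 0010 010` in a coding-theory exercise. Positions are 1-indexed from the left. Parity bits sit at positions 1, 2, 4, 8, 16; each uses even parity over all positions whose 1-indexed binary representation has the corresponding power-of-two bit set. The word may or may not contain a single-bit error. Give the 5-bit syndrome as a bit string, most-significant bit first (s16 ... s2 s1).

s1: b1⊕b3⊕b5⊕b7⊕b9⊕b11⊕b13⊕b15⊕b17⊕b19⊕b21⊕b23⊕b25⊕b27⊕b29⊕b31 = 1⊕1⊕0⊕1⊕0⊕0⊕1⊕0⊕1⊕1⊕0⊕1⊕0⊕1⊕0⊕0 = 0
s2: b2⊕b3⊕b6⊕b7⊕b10⊕b11⊕b14⊕b15⊕b18⊕b19⊕b22⊕b23⊕b26⊕b27⊕b30⊕b31 = 1⊕1⊕1⊕1⊕0⊕0⊕0⊕0⊕1⊕1⊕1⊕1⊕0⊕1⊕1⊕0 = 0
s4: b4⊕b5⊕b6⊕b7⊕b12⊕b13⊕b14⊕b15⊕b20⊕b21⊕b22⊕b23⊕b28⊕b29⊕b30⊕b31 = 1⊕0⊕1⊕1⊕0⊕1⊕0⊕0⊕0⊕0⊕1⊕1⊕0⊕0⊕1⊕0 = 1
s8: b8⊕b9⊕b10⊕b11⊕b12⊕b13⊕b14⊕b15⊕b24⊕b25⊕b26⊕b27⊕b28⊕b29⊕b30⊕b31 = 1⊕0⊕0⊕0⊕0⊕1⊕0⊕0⊕0⊕0⊕0⊕1⊕0⊕0⊕1⊕0 = 0
s16: b16⊕b17⊕b18⊕b19⊕b20⊕b21⊕b22⊕b23⊕b24⊕b25⊕b26⊕b27⊕b28⊕b29⊕b30⊕b31 = 0⊕1⊕1⊕1⊕0⊕0⊕1⊕1⊕0⊕0⊕0⊕1⊕0⊕0⊕1⊕0 = 1
Syndrome (s16...s1) = 10100 → position 20.

10100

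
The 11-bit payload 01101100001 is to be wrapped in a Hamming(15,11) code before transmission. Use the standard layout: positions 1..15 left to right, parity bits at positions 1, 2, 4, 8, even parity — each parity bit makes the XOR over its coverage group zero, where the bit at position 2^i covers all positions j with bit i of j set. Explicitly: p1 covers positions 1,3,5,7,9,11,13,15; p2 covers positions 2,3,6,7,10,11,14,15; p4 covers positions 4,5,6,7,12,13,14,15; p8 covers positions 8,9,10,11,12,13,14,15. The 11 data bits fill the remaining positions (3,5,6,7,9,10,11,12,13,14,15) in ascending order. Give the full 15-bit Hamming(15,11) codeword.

110111011100001

Place data bits at non-power-of-two positions: b3=0, b5=1, b6=1, b7=0, b9=1, b10=1, b11=0, b12=0, b13=0, b14=0, b15=1.
p1 = XOR of data positions {3,5,7,9,11,13,15} = 0⊕1⊕0⊕1⊕0⊕0⊕1 = 1
p2 = XOR of data positions {3,6,7,10,11,14,15} = 0⊕1⊕0⊕1⊕0⊕0⊕1 = 1
p4 = XOR of data positions {5,6,7,12,13,14,15} = 1⊕1⊕0⊕0⊕0⊕0⊕1 = 1
p8 = XOR of data positions {9,10,11,12,13,14,15} = 1⊕1⊕0⊕0⊕0⊕0⊕1 = 1
Codeword b1..b15 = 110111011100001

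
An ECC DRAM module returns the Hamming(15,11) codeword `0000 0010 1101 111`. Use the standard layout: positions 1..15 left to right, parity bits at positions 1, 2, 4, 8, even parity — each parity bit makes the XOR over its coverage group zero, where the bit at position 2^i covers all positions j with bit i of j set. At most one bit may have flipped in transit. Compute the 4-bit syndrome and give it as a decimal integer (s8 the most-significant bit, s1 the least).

4

s1: b1⊕b3⊕b5⊕b7⊕b9⊕b11⊕b13⊕b15 = 0⊕0⊕0⊕1⊕1⊕0⊕1⊕1 = 0
s2: b2⊕b3⊕b6⊕b7⊕b10⊕b11⊕b14⊕b15 = 0⊕0⊕0⊕1⊕1⊕0⊕1⊕1 = 0
s4: b4⊕b5⊕b6⊕b7⊕b12⊕b13⊕b14⊕b15 = 0⊕0⊕0⊕1⊕1⊕1⊕1⊕1 = 1
s8: b8⊕b9⊕b10⊕b11⊕b12⊕b13⊕b14⊕b15 = 0⊕1⊕1⊕0⊕1⊕1⊕1⊕1 = 0
Syndrome (s8...s1) = 0100 → position 4.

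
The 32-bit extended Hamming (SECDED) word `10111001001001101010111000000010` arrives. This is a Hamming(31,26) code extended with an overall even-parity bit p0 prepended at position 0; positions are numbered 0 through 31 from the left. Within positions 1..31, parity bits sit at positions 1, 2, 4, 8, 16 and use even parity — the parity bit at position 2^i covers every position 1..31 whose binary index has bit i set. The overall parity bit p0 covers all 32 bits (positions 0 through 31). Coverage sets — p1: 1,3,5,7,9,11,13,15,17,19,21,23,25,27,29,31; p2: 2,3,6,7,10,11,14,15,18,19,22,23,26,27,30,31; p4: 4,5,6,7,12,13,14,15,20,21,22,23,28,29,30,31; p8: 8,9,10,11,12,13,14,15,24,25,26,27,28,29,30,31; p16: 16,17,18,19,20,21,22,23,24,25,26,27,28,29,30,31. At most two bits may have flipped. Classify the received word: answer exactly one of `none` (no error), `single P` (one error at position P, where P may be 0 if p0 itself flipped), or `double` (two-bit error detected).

s1: b1⊕b3⊕b5⊕b7⊕b9⊕b11⊕b13⊕b15⊕b17⊕b19⊕b21⊕b23⊕b25⊕b27⊕b29⊕b31 = 0⊕1⊕0⊕1⊕0⊕0⊕1⊕0⊕0⊕0⊕1⊕0⊕0⊕0⊕0⊕0 = 0
s2: b2⊕b3⊕b6⊕b7⊕b10⊕b11⊕b14⊕b15⊕b18⊕b19⊕b22⊕b23⊕b26⊕b27⊕b30⊕b31 = 1⊕1⊕0⊕1⊕1⊕0⊕1⊕0⊕1⊕0⊕1⊕0⊕0⊕0⊕1⊕0 = 0
s4: b4⊕b5⊕b6⊕b7⊕b12⊕b13⊕b14⊕b15⊕b20⊕b21⊕b22⊕b23⊕b28⊕b29⊕b30⊕b31 = 1⊕0⊕0⊕1⊕0⊕1⊕1⊕0⊕1⊕1⊕1⊕0⊕0⊕0⊕1⊕0 = 0
s8: b8⊕b9⊕b10⊕b11⊕b12⊕b13⊕b14⊕b15⊕b24⊕b25⊕b26⊕b27⊕b28⊕b29⊕b30⊕b31 = 0⊕0⊕1⊕0⊕0⊕1⊕1⊕0⊕0⊕0⊕0⊕0⊕0⊕0⊕1⊕0 = 0
s16: b16⊕b17⊕b18⊕b19⊕b20⊕b21⊕b22⊕b23⊕b24⊕b25⊕b26⊕b27⊕b28⊕b29⊕b30⊕b31 = 1⊕0⊕1⊕0⊕1⊕1⊕1⊕0⊕0⊕0⊕0⊕0⊕0⊕0⊕1⊕0 = 0
Syndrome (s16...s1) = 00000 → position 0 (no error).
Overall parity (XOR of all 32 bits, including p0): 1⊕0⊕1⊕1⊕1⊕0⊕0⊕1⊕0⊕0⊕1⊕0⊕0⊕1⊕1⊕0⊕1⊕0⊕1⊕0⊕1⊕1⊕1⊕0⊕0⊕0⊕0⊕0⊕0⊕0⊕1⊕0 = 0
Overall=0, syndrome position=0 → no error.

none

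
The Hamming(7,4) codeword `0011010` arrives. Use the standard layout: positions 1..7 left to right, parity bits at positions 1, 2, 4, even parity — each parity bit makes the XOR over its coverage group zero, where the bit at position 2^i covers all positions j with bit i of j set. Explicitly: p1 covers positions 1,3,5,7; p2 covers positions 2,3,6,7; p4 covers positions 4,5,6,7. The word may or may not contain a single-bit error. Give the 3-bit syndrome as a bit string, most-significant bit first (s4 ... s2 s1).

s1: b1⊕b3⊕b5⊕b7 = 0⊕1⊕0⊕0 = 1
s2: b2⊕b3⊕b6⊕b7 = 0⊕1⊕1⊕0 = 0
s4: b4⊕b5⊕b6⊕b7 = 1⊕0⊕1⊕0 = 0
Syndrome (s4...s1) = 001 → position 1.

001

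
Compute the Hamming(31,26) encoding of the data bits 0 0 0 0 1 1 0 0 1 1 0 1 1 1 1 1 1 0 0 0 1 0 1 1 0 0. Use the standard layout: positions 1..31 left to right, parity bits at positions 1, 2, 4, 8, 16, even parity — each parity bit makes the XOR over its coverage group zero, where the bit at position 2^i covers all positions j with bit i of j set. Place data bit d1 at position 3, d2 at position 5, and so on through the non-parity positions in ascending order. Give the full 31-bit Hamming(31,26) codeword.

Place data bits at non-power-of-two positions: b3=0, b5=0, b6=0, b7=0, b9=1, b10=1, b11=0, b12=0, b13=1, b14=1, b15=0, b17=1, b18=1, b19=1, b20=1, b21=1, b22=1, b23=0, b24=0, b25=0, b26=1, b27=0, b28=1, b29=1, b30=0, b31=0.
p1 = XOR of data positions {3,5,7,9,11,13,15,17,19,21,23,25,27,29,31} = 0⊕0⊕0⊕1⊕0⊕1⊕0⊕1⊕1⊕1⊕0⊕0⊕0⊕1⊕0 = 0
p2 = XOR of data positions {3,6,7,10,11,14,15,18,19,22,23,26,27,30,31} = 0⊕0⊕0⊕1⊕0⊕1⊕0⊕1⊕1⊕1⊕0⊕1⊕0⊕0⊕0 = 0
p4 = XOR of data positions {5,6,7,12,13,14,15,20,21,22,23,28,29,30,31} = 0⊕0⊕0⊕0⊕1⊕1⊕0⊕1⊕1⊕1⊕0⊕1⊕1⊕0⊕0 = 1
p8 = XOR of data positions {9,10,11,12,13,14,15,24,25,26,27,28,29,30,31} = 1⊕1⊕0⊕0⊕1⊕1⊕0⊕0⊕0⊕1⊕0⊕1⊕1⊕0⊕0 = 1
p16 = XOR of data positions {17,18,19,20,21,22,23,24,25,26,27,28,29,30,31} = 1⊕1⊕1⊕1⊕1⊕1⊕0⊕0⊕0⊕1⊕0⊕1⊕1⊕0⊕0 = 1
Codeword b1..b31 = 0001000111001101111111000101100

0001000111001101111111000101100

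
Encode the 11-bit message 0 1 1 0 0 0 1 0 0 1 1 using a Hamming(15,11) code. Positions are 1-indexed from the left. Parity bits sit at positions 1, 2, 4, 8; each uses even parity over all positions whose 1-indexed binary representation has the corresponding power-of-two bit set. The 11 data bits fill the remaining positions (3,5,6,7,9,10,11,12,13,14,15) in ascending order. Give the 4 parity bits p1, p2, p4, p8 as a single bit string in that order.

1001

Place data bits at non-power-of-two positions: b3=0, b5=1, b6=1, b7=0, b9=0, b10=0, b11=1, b12=0, b13=0, b14=1, b15=1.
p1 = XOR of data positions {3,5,7,9,11,13,15} = 0⊕1⊕0⊕0⊕1⊕0⊕1 = 1
p2 = XOR of data positions {3,6,7,10,11,14,15} = 0⊕1⊕0⊕0⊕1⊕1⊕1 = 0
p4 = XOR of data positions {5,6,7,12,13,14,15} = 1⊕1⊕0⊕0⊕0⊕1⊕1 = 0
p8 = XOR of data positions {9,10,11,12,13,14,15} = 0⊕0⊕1⊕0⊕0⊕1⊕1 = 1
Parity bits p1,p2,p4,p8 = 1001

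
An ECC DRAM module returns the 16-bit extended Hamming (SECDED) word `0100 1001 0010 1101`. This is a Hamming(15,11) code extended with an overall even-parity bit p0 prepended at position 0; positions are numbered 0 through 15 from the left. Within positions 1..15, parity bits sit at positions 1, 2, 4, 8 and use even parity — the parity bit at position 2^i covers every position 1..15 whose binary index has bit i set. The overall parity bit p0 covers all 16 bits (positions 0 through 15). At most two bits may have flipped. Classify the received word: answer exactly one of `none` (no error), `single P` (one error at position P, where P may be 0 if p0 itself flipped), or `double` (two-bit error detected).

single 6

s1: b1⊕b3⊕b5⊕b7⊕b9⊕b11⊕b13⊕b15 = 1⊕0⊕0⊕1⊕0⊕0⊕1⊕1 = 0
s2: b2⊕b3⊕b6⊕b7⊕b10⊕b11⊕b14⊕b15 = 0⊕0⊕0⊕1⊕1⊕0⊕0⊕1 = 1
s4: b4⊕b5⊕b6⊕b7⊕b12⊕b13⊕b14⊕b15 = 1⊕0⊕0⊕1⊕1⊕1⊕0⊕1 = 1
s8: b8⊕b9⊕b10⊕b11⊕b12⊕b13⊕b14⊕b15 = 0⊕0⊕1⊕0⊕1⊕1⊕0⊕1 = 0
Syndrome (s8...s1) = 0110 → position 6.
Overall parity (XOR of all 16 bits, including p0): 0⊕1⊕0⊕0⊕1⊕0⊕0⊕1⊕0⊕0⊕1⊕0⊕1⊕1⊕0⊕1 = 1
Overall=1, syndrome position=6 → single-bit error at position 6.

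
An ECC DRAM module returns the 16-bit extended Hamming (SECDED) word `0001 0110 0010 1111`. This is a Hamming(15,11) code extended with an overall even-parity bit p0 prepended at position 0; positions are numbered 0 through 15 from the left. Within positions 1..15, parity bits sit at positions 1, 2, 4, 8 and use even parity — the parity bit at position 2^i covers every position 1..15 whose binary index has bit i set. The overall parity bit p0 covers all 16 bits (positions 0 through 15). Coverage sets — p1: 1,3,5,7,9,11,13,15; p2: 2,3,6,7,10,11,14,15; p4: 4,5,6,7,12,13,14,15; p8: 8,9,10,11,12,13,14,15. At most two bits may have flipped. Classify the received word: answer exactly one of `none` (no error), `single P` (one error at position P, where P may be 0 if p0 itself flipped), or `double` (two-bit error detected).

double

s1: b1⊕b3⊕b5⊕b7⊕b9⊕b11⊕b13⊕b15 = 0⊕1⊕1⊕0⊕0⊕0⊕1⊕1 = 0
s2: b2⊕b3⊕b6⊕b7⊕b10⊕b11⊕b14⊕b15 = 0⊕1⊕1⊕0⊕1⊕0⊕1⊕1 = 1
s4: b4⊕b5⊕b6⊕b7⊕b12⊕b13⊕b14⊕b15 = 0⊕1⊕1⊕0⊕1⊕1⊕1⊕1 = 0
s8: b8⊕b9⊕b10⊕b11⊕b12⊕b13⊕b14⊕b15 = 0⊕0⊕1⊕0⊕1⊕1⊕1⊕1 = 1
Syndrome (s8...s1) = 1010 → position 10.
Overall parity (XOR of all 16 bits, including p0): 0⊕0⊕0⊕1⊕0⊕1⊕1⊕0⊕0⊕0⊕1⊕0⊕1⊕1⊕1⊕1 = 0
Overall=0, syndrome position=10 → double-bit error detected (uncorrectable).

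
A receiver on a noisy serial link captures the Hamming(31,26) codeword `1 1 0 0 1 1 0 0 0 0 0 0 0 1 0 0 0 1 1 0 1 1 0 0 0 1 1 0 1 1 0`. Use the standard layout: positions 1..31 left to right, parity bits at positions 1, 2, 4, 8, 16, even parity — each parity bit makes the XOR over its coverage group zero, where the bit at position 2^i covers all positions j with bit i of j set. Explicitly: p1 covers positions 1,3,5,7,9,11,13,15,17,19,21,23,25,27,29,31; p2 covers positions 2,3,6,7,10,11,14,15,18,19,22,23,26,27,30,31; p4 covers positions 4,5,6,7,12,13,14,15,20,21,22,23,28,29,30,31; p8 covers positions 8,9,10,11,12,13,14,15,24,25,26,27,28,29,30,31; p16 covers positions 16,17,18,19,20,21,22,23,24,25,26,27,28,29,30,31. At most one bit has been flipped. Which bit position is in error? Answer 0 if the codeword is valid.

s1: b1⊕b3⊕b5⊕b7⊕b9⊕b11⊕b13⊕b15⊕b17⊕b19⊕b21⊕b23⊕b25⊕b27⊕b29⊕b31 = 1⊕0⊕1⊕0⊕0⊕0⊕0⊕0⊕0⊕1⊕1⊕0⊕0⊕1⊕1⊕0 = 0
s2: b2⊕b3⊕b6⊕b7⊕b10⊕b11⊕b14⊕b15⊕b18⊕b19⊕b22⊕b23⊕b26⊕b27⊕b30⊕b31 = 1⊕0⊕1⊕0⊕0⊕0⊕1⊕0⊕1⊕1⊕1⊕0⊕1⊕1⊕1⊕0 = 1
s4: b4⊕b5⊕b6⊕b7⊕b12⊕b13⊕b14⊕b15⊕b20⊕b21⊕b22⊕b23⊕b28⊕b29⊕b30⊕b31 = 0⊕1⊕1⊕0⊕0⊕0⊕1⊕0⊕0⊕1⊕1⊕0⊕0⊕1⊕1⊕0 = 1
s8: b8⊕b9⊕b10⊕b11⊕b12⊕b13⊕b14⊕b15⊕b24⊕b25⊕b26⊕b27⊕b28⊕b29⊕b30⊕b31 = 0⊕0⊕0⊕0⊕0⊕0⊕1⊕0⊕0⊕0⊕1⊕1⊕0⊕1⊕1⊕0 = 1
s16: b16⊕b17⊕b18⊕b19⊕b20⊕b21⊕b22⊕b23⊕b24⊕b25⊕b26⊕b27⊕b28⊕b29⊕b30⊕b31 = 0⊕0⊕1⊕1⊕0⊕1⊕1⊕0⊕0⊕0⊕1⊕1⊕0⊕1⊕1⊕0 = 0
Syndrome (s16...s1) = 01110 → position 14.

14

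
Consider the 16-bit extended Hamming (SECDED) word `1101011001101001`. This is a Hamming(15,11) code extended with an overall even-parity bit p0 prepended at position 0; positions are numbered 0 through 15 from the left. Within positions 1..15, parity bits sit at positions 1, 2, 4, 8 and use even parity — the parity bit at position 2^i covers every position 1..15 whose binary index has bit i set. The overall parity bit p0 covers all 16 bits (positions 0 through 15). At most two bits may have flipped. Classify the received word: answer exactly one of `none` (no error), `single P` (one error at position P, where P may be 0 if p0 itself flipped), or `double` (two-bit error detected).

single 1

s1: b1⊕b3⊕b5⊕b7⊕b9⊕b11⊕b13⊕b15 = 1⊕1⊕1⊕0⊕1⊕0⊕0⊕1 = 1
s2: b2⊕b3⊕b6⊕b7⊕b10⊕b11⊕b14⊕b15 = 0⊕1⊕1⊕0⊕1⊕0⊕0⊕1 = 0
s4: b4⊕b5⊕b6⊕b7⊕b12⊕b13⊕b14⊕b15 = 0⊕1⊕1⊕0⊕1⊕0⊕0⊕1 = 0
s8: b8⊕b9⊕b10⊕b11⊕b12⊕b13⊕b14⊕b15 = 0⊕1⊕1⊕0⊕1⊕0⊕0⊕1 = 0
Syndrome (s8...s1) = 0001 → position 1.
Overall parity (XOR of all 16 bits, including p0): 1⊕1⊕0⊕1⊕0⊕1⊕1⊕0⊕0⊕1⊕1⊕0⊕1⊕0⊕0⊕1 = 1
Overall=1, syndrome position=1 → single-bit error at position 1.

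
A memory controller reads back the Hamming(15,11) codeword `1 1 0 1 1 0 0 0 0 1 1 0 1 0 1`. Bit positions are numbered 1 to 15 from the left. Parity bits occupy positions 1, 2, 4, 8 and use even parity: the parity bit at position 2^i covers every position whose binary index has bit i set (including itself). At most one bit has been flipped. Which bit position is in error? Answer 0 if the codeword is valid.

1

s1: b1⊕b3⊕b5⊕b7⊕b9⊕b11⊕b13⊕b15 = 1⊕0⊕1⊕0⊕0⊕1⊕1⊕1 = 1
s2: b2⊕b3⊕b6⊕b7⊕b10⊕b11⊕b14⊕b15 = 1⊕0⊕0⊕0⊕1⊕1⊕0⊕1 = 0
s4: b4⊕b5⊕b6⊕b7⊕b12⊕b13⊕b14⊕b15 = 1⊕1⊕0⊕0⊕0⊕1⊕0⊕1 = 0
s8: b8⊕b9⊕b10⊕b11⊕b12⊕b13⊕b14⊕b15 = 0⊕0⊕1⊕1⊕0⊕1⊕0⊕1 = 0
Syndrome (s8...s1) = 0001 → position 1.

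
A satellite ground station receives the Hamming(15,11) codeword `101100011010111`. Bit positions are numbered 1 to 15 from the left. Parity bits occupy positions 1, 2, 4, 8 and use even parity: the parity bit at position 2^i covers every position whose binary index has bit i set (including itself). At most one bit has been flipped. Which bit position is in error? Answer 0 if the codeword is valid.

0

s1: b1⊕b3⊕b5⊕b7⊕b9⊕b11⊕b13⊕b15 = 1⊕1⊕0⊕0⊕1⊕1⊕1⊕1 = 0
s2: b2⊕b3⊕b6⊕b7⊕b10⊕b11⊕b14⊕b15 = 0⊕1⊕0⊕0⊕0⊕1⊕1⊕1 = 0
s4: b4⊕b5⊕b6⊕b7⊕b12⊕b13⊕b14⊕b15 = 1⊕0⊕0⊕0⊕0⊕1⊕1⊕1 = 0
s8: b8⊕b9⊕b10⊕b11⊕b12⊕b13⊕b14⊕b15 = 1⊕1⊕0⊕1⊕0⊕1⊕1⊕1 = 0
Syndrome (s8...s1) = 0000 → position 0 (no error).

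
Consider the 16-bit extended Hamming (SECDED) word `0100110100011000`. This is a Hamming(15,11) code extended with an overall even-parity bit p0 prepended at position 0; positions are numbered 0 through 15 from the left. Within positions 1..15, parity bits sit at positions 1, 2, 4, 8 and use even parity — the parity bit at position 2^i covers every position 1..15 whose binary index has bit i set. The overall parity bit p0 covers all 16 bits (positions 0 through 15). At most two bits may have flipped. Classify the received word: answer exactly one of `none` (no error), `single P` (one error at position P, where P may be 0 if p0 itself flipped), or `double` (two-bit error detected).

s1: b1⊕b3⊕b5⊕b7⊕b9⊕b11⊕b13⊕b15 = 1⊕0⊕1⊕1⊕0⊕1⊕0⊕0 = 0
s2: b2⊕b3⊕b6⊕b7⊕b10⊕b11⊕b14⊕b15 = 0⊕0⊕0⊕1⊕0⊕1⊕0⊕0 = 0
s4: b4⊕b5⊕b6⊕b7⊕b12⊕b13⊕b14⊕b15 = 1⊕1⊕0⊕1⊕1⊕0⊕0⊕0 = 0
s8: b8⊕b9⊕b10⊕b11⊕b12⊕b13⊕b14⊕b15 = 0⊕0⊕0⊕1⊕1⊕0⊕0⊕0 = 0
Syndrome (s8...s1) = 0000 → position 0 (no error).
Overall parity (XOR of all 16 bits, including p0): 0⊕1⊕0⊕0⊕1⊕1⊕0⊕1⊕0⊕0⊕0⊕1⊕1⊕0⊕0⊕0 = 0
Overall=0, syndrome position=0 → no error.

none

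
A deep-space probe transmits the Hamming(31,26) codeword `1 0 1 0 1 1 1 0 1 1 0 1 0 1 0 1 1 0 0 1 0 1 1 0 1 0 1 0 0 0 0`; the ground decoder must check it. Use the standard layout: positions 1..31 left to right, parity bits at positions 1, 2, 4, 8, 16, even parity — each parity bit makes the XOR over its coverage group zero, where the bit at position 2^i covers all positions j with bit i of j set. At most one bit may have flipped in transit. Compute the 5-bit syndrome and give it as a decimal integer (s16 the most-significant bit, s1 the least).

17

s1: b1⊕b3⊕b5⊕b7⊕b9⊕b11⊕b13⊕b15⊕b17⊕b19⊕b21⊕b23⊕b25⊕b27⊕b29⊕b31 = 1⊕1⊕1⊕1⊕1⊕0⊕0⊕0⊕1⊕0⊕0⊕1⊕1⊕1⊕0⊕0 = 1
s2: b2⊕b3⊕b6⊕b7⊕b10⊕b11⊕b14⊕b15⊕b18⊕b19⊕b22⊕b23⊕b26⊕b27⊕b30⊕b31 = 0⊕1⊕1⊕1⊕1⊕0⊕1⊕0⊕0⊕0⊕1⊕1⊕0⊕1⊕0⊕0 = 0
s4: b4⊕b5⊕b6⊕b7⊕b12⊕b13⊕b14⊕b15⊕b20⊕b21⊕b22⊕b23⊕b28⊕b29⊕b30⊕b31 = 0⊕1⊕1⊕1⊕1⊕0⊕1⊕0⊕1⊕0⊕1⊕1⊕0⊕0⊕0⊕0 = 0
s8: b8⊕b9⊕b10⊕b11⊕b12⊕b13⊕b14⊕b15⊕b24⊕b25⊕b26⊕b27⊕b28⊕b29⊕b30⊕b31 = 0⊕1⊕1⊕0⊕1⊕0⊕1⊕0⊕0⊕1⊕0⊕1⊕0⊕0⊕0⊕0 = 0
s16: b16⊕b17⊕b18⊕b19⊕b20⊕b21⊕b22⊕b23⊕b24⊕b25⊕b26⊕b27⊕b28⊕b29⊕b30⊕b31 = 1⊕1⊕0⊕0⊕1⊕0⊕1⊕1⊕0⊕1⊕0⊕1⊕0⊕0⊕0⊕0 = 1
Syndrome (s16...s1) = 10001 → position 17.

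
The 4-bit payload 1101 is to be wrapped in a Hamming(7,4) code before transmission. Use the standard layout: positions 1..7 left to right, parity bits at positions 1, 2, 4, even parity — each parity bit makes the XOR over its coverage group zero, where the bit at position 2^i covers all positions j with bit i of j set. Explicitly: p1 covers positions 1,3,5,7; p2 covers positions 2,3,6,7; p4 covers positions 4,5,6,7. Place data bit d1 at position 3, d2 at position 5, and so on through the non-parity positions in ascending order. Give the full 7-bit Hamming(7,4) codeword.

1010101

Place data bits at non-power-of-two positions: b3=1, b5=1, b6=0, b7=1.
p1 = XOR of data positions {3,5,7} = 1⊕1⊕1 = 1
p2 = XOR of data positions {3,6,7} = 1⊕0⊕1 = 0
p4 = XOR of data positions {5,6,7} = 1⊕0⊕1 = 0
Codeword b1..b7 = 1010101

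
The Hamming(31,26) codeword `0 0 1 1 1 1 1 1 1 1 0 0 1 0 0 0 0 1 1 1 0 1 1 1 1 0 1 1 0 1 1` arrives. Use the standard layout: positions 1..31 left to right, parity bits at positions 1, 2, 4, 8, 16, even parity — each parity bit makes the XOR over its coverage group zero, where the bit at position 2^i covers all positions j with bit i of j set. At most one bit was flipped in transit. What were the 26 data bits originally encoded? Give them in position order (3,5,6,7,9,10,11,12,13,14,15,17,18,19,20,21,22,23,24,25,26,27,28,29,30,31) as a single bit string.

11111100100011100111011011

s1: b1⊕b3⊕b5⊕b7⊕b9⊕b11⊕b13⊕b15⊕b17⊕b19⊕b21⊕b23⊕b25⊕b27⊕b29⊕b31 = 0⊕1⊕1⊕1⊕1⊕0⊕1⊕0⊕0⊕1⊕0⊕1⊕1⊕1⊕0⊕1 = 0
s2: b2⊕b3⊕b6⊕b7⊕b10⊕b11⊕b14⊕b15⊕b18⊕b19⊕b22⊕b23⊕b26⊕b27⊕b30⊕b31 = 0⊕1⊕1⊕1⊕1⊕0⊕0⊕0⊕1⊕1⊕1⊕1⊕0⊕1⊕1⊕1 = 1
s4: b4⊕b5⊕b6⊕b7⊕b12⊕b13⊕b14⊕b15⊕b20⊕b21⊕b22⊕b23⊕b28⊕b29⊕b30⊕b31 = 1⊕1⊕1⊕1⊕0⊕1⊕0⊕0⊕1⊕0⊕1⊕1⊕1⊕0⊕1⊕1 = 1
s8: b8⊕b9⊕b10⊕b11⊕b12⊕b13⊕b14⊕b15⊕b24⊕b25⊕b26⊕b27⊕b28⊕b29⊕b30⊕b31 = 1⊕1⊕1⊕0⊕0⊕1⊕0⊕0⊕1⊕1⊕0⊕1⊕1⊕0⊕1⊕1 = 0
s16: b16⊕b17⊕b18⊕b19⊕b20⊕b21⊕b22⊕b23⊕b24⊕b25⊕b26⊕b27⊕b28⊕b29⊕b30⊕b31 = 0⊕0⊕1⊕1⊕1⊕0⊕1⊕1⊕1⊕1⊕0⊕1⊕1⊕0⊕1⊕1 = 1
Syndrome (s16...s1) = 10110 → position 22.
Flip bit 22: corrected codeword = 0011111111001000011100111011011
Data bits at positions 3,5,6,7,9,10,11,12,13,14,15,17,18,19,20,21,22,23,24,25,26,27,28,29,30,31: 11111100100011100111011011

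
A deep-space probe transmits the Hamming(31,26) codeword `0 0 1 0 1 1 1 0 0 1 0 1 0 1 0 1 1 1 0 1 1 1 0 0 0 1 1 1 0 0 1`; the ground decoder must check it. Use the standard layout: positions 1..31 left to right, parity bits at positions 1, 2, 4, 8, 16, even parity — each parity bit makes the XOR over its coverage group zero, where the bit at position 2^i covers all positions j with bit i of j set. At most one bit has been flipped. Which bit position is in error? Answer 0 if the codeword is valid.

s1: b1⊕b3⊕b5⊕b7⊕b9⊕b11⊕b13⊕b15⊕b17⊕b19⊕b21⊕b23⊕b25⊕b27⊕b29⊕b31 = 0⊕1⊕1⊕1⊕0⊕0⊕0⊕0⊕1⊕0⊕1⊕0⊕0⊕1⊕0⊕1 = 1
s2: b2⊕b3⊕b6⊕b7⊕b10⊕b11⊕b14⊕b15⊕b18⊕b19⊕b22⊕b23⊕b26⊕b27⊕b30⊕b31 = 0⊕1⊕1⊕1⊕1⊕0⊕1⊕0⊕1⊕0⊕1⊕0⊕1⊕1⊕0⊕1 = 0
s4: b4⊕b5⊕b6⊕b7⊕b12⊕b13⊕b14⊕b15⊕b20⊕b21⊕b22⊕b23⊕b28⊕b29⊕b30⊕b31 = 0⊕1⊕1⊕1⊕1⊕0⊕1⊕0⊕1⊕1⊕1⊕0⊕1⊕0⊕0⊕1 = 0
s8: b8⊕b9⊕b10⊕b11⊕b12⊕b13⊕b14⊕b15⊕b24⊕b25⊕b26⊕b27⊕b28⊕b29⊕b30⊕b31 = 0⊕0⊕1⊕0⊕1⊕0⊕1⊕0⊕0⊕0⊕1⊕1⊕1⊕0⊕0⊕1 = 1
s16: b16⊕b17⊕b18⊕b19⊕b20⊕b21⊕b22⊕b23⊕b24⊕b25⊕b26⊕b27⊕b28⊕b29⊕b30⊕b31 = 1⊕1⊕1⊕0⊕1⊕1⊕1⊕0⊕0⊕0⊕1⊕1⊕1⊕0⊕0⊕1 = 0
Syndrome (s16...s1) = 01001 → position 9.

9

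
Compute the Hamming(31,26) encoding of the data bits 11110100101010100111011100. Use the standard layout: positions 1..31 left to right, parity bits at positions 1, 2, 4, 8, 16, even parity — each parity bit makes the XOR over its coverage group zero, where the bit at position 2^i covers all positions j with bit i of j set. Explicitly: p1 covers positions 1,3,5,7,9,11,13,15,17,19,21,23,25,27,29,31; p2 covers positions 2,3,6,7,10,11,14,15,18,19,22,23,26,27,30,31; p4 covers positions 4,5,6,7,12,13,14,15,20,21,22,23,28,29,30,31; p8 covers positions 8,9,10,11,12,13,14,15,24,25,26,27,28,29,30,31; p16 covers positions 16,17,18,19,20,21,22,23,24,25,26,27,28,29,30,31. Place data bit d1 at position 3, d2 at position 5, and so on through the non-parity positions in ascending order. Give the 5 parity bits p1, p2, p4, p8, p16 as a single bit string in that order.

Place data bits at non-power-of-two positions: b3=1, b5=1, b6=1, b7=1, b9=0, b10=1, b11=0, b12=0, b13=1, b14=0, b15=1, b17=0, b18=1, b19=0, b20=1, b21=0, b22=0, b23=1, b24=1, b25=1, b26=0, b27=1, b28=1, b29=1, b30=0, b31=0.
p1 = XOR of data positions {3,5,7,9,11,13,15,17,19,21,23,25,27,29,31} = 1⊕1⊕1⊕0⊕0⊕1⊕1⊕0⊕0⊕0⊕1⊕1⊕1⊕1⊕0 = 1
p2 = XOR of data positions {3,6,7,10,11,14,15,18,19,22,23,26,27,30,31} = 1⊕1⊕1⊕1⊕0⊕0⊕1⊕1⊕0⊕0⊕1⊕0⊕1⊕0⊕0 = 0
p4 = XOR of data positions {5,6,7,12,13,14,15,20,21,22,23,28,29,30,31} = 1⊕1⊕1⊕0⊕1⊕0⊕1⊕1⊕0⊕0⊕1⊕1⊕1⊕0⊕0 = 1
p8 = XOR of data positions {9,10,11,12,13,14,15,24,25,26,27,28,29,30,31} = 0⊕1⊕0⊕0⊕1⊕0⊕1⊕1⊕1⊕0⊕1⊕1⊕1⊕0⊕0 = 0
p16 = XOR of data positions {17,18,19,20,21,22,23,24,25,26,27,28,29,30,31} = 0⊕1⊕0⊕1⊕0⊕0⊕1⊕1⊕1⊕0⊕1⊕1⊕1⊕0⊕0 = 0
Parity bits p1,p2,p4,p8,p16 = 10100

10100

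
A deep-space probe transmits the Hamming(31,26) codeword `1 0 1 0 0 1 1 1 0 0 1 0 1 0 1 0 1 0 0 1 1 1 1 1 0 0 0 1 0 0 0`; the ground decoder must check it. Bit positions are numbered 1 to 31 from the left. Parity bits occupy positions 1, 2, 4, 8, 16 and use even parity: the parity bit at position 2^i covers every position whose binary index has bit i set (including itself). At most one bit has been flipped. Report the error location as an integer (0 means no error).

23

s1: b1⊕b3⊕b5⊕b7⊕b9⊕b11⊕b13⊕b15⊕b17⊕b19⊕b21⊕b23⊕b25⊕b27⊕b29⊕b31 = 1⊕1⊕0⊕1⊕0⊕1⊕1⊕1⊕1⊕0⊕1⊕1⊕0⊕0⊕0⊕0 = 1
s2: b2⊕b3⊕b6⊕b7⊕b10⊕b11⊕b14⊕b15⊕b18⊕b19⊕b22⊕b23⊕b26⊕b27⊕b30⊕b31 = 0⊕1⊕1⊕1⊕0⊕1⊕0⊕1⊕0⊕0⊕1⊕1⊕0⊕0⊕0⊕0 = 1
s4: b4⊕b5⊕b6⊕b7⊕b12⊕b13⊕b14⊕b15⊕b20⊕b21⊕b22⊕b23⊕b28⊕b29⊕b30⊕b31 = 0⊕0⊕1⊕1⊕0⊕1⊕0⊕1⊕1⊕1⊕1⊕1⊕1⊕0⊕0⊕0 = 1
s8: b8⊕b9⊕b10⊕b11⊕b12⊕b13⊕b14⊕b15⊕b24⊕b25⊕b26⊕b27⊕b28⊕b29⊕b30⊕b31 = 1⊕0⊕0⊕1⊕0⊕1⊕0⊕1⊕1⊕0⊕0⊕0⊕1⊕0⊕0⊕0 = 0
s16: b16⊕b17⊕b18⊕b19⊕b20⊕b21⊕b22⊕b23⊕b24⊕b25⊕b26⊕b27⊕b28⊕b29⊕b30⊕b31 = 0⊕1⊕0⊕0⊕1⊕1⊕1⊕1⊕1⊕0⊕0⊕0⊕1⊕0⊕0⊕0 = 1
Syndrome (s16...s1) = 10111 → position 23.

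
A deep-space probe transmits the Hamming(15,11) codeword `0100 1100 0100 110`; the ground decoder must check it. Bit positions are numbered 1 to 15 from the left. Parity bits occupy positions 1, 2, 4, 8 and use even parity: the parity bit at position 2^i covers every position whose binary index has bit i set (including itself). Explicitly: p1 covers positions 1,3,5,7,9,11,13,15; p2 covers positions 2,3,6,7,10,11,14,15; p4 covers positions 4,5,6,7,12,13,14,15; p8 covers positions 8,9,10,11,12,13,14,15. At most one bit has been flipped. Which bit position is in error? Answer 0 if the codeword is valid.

8

s1: b1⊕b3⊕b5⊕b7⊕b9⊕b11⊕b13⊕b15 = 0⊕0⊕1⊕0⊕0⊕0⊕1⊕0 = 0
s2: b2⊕b3⊕b6⊕b7⊕b10⊕b11⊕b14⊕b15 = 1⊕0⊕1⊕0⊕1⊕0⊕1⊕0 = 0
s4: b4⊕b5⊕b6⊕b7⊕b12⊕b13⊕b14⊕b15 = 0⊕1⊕1⊕0⊕0⊕1⊕1⊕0 = 0
s8: b8⊕b9⊕b10⊕b11⊕b12⊕b13⊕b14⊕b15 = 0⊕0⊕1⊕0⊕0⊕1⊕1⊕0 = 1
Syndrome (s8...s1) = 1000 → position 8.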